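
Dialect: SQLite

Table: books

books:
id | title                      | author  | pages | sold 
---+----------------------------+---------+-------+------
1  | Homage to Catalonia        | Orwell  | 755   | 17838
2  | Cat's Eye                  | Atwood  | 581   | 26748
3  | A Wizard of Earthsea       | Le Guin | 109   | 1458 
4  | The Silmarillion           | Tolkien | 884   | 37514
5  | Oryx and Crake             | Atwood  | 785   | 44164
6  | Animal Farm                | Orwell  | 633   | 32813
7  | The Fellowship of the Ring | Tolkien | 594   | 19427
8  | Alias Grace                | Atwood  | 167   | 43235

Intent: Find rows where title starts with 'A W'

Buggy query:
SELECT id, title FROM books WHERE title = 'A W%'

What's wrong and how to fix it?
Bug: '=' compares the literal string including the % character; pattern matching needs LIKE

Fix: Replace '=' with LIKE so 'A W%' is treated as a pattern

Corrected query:
SELECT id, title FROM books WHERE title LIKE 'A W%'

Result:
id | title               
---+---------------------
3  | A Wizard of Earthsea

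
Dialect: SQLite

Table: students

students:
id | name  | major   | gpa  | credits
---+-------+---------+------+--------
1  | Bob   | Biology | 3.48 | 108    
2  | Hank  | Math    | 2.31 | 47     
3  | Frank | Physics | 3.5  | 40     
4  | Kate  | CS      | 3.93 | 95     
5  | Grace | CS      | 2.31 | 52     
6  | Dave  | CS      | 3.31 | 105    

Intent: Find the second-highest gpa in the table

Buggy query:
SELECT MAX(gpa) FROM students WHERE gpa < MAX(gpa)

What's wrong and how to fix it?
Bug: MAX(gpa) on the right of the comparison is an aggregate-in-WHERE error

Fix: Compute the overall MAX in a subquery, then take MAX of rows below it

Corrected query:
SELECT MAX(gpa) FROM students WHERE gpa < (SELECT MAX(gpa) FROM students)

Result:
MAX(gpa)
--------
3.5     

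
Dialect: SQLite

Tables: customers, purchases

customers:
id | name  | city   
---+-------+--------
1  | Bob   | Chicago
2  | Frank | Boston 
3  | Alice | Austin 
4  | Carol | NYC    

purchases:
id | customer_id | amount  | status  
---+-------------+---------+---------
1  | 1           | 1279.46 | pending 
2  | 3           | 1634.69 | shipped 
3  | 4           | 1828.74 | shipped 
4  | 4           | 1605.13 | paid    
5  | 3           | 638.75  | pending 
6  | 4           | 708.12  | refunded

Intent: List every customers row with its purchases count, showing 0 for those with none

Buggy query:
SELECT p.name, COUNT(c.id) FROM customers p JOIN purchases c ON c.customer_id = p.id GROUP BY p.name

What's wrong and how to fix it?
Bug: An inner join excludes parents with zero children

Fix: Switch to LEFT JOIN to retain unmatched parent rows

Corrected query:
SELECT p.name, COUNT(c.id) FROM customers p LEFT JOIN purchases c ON c.customer_id = p.id GROUP BY p.name

Result:
name  | COUNT(c.id)
------+------------
Alice | 2          
Bob   | 1          
Carol | 3          
Frank | 0          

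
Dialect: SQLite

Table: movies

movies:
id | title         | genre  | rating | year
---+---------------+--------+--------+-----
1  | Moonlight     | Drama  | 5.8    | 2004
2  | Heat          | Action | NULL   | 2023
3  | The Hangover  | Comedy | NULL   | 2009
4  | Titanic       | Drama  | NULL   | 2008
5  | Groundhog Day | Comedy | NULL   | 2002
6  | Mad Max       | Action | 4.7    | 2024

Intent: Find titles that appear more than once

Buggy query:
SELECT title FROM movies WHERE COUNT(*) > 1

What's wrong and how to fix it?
Bug: WHERE can't reference COUNT(*); aggregates are computed after WHERE

Fix: GROUP BY title, then filter groups with HAVING COUNT(*) > 1

Corrected query:
SELECT title FROM movies GROUP BY title HAVING COUNT(*) > 1

Result:
(no rows)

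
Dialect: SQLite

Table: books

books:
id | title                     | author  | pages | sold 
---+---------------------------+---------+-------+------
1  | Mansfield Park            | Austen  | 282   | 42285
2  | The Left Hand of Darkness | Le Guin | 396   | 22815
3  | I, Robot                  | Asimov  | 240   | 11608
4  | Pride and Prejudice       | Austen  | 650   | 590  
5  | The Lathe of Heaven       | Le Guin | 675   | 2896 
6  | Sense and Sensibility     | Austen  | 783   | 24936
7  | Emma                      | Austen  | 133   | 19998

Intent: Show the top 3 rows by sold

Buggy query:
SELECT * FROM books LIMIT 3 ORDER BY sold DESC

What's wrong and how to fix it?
Bug: LIMIT must come after ORDER BY

Fix: Swap the clauses: ORDER BY first, then LIMIT

Corrected query:
SELECT * FROM books ORDER BY sold DESC LIMIT 3

Result:
id | title                     | author  | pages | sold 
---+---------------------------+---------+-------+------
1  | Mansfield Park            | Austen  | 282   | 42285
6  | Sense and Sensibility     | Austen  | 783   | 24936
2  | The Left Hand of Darkness | Le Guin | 396   | 22815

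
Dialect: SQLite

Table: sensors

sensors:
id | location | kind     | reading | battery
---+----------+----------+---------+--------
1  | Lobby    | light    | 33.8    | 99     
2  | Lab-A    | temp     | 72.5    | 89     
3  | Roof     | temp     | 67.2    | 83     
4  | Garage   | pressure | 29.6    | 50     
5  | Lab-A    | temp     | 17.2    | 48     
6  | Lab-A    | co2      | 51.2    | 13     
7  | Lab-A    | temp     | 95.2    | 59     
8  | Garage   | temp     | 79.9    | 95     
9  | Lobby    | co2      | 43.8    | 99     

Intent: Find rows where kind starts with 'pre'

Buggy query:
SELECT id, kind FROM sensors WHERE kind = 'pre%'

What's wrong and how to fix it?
Bug: Wildcards only work with LIKE; '=' treats '%' as a literal character

Fix: Use LIKE for wildcard pattern matching

Corrected query:
SELECT id, kind FROM sensors WHERE kind LIKE 'pre%'

Result:
id | kind    
---+---------
4  | pressure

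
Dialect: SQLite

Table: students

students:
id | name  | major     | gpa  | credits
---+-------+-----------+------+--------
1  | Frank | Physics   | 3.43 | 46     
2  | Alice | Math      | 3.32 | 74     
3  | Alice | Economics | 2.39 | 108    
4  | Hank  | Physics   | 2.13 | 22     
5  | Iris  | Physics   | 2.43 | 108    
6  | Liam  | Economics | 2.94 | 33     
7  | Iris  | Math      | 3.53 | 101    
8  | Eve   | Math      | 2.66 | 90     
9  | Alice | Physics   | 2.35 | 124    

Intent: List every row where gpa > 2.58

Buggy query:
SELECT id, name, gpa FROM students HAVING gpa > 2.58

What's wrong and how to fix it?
Bug: HAVING filters the output of aggregation, but this query has no GROUP BY and no aggregate functions, so SQLite rejects it (HAVING clause on a non-aggregate query); the condition here is per row

Fix: Use WHERE for row-level filtering

Corrected query:
SELECT id, name, gpa FROM students WHERE gpa > 2.58

Result:
id | name  | gpa 
---+-------+-----
1  | Frank | 3.43
2  | Alice | 3.32
6  | Liam  | 2.94
7  | Iris  | 3.53
8  | Eve   | 2.66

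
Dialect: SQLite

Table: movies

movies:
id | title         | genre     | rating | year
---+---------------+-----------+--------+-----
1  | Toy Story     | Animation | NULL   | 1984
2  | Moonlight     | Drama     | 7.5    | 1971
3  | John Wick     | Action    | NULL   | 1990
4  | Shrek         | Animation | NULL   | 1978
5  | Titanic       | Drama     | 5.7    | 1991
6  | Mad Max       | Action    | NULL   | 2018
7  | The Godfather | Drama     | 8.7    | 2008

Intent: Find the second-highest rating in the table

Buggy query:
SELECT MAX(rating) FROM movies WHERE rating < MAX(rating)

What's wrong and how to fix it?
Bug: MAX(rating) on the right of the comparison is an aggregate-in-WHERE error

Fix: Compute the overall MAX in a subquery, then take MAX of rows below it

Corrected query:
SELECT MAX(rating) FROM movies WHERE rating < (SELECT MAX(rating) FROM movies)

Result:
MAX(rating)
-----------
7.5        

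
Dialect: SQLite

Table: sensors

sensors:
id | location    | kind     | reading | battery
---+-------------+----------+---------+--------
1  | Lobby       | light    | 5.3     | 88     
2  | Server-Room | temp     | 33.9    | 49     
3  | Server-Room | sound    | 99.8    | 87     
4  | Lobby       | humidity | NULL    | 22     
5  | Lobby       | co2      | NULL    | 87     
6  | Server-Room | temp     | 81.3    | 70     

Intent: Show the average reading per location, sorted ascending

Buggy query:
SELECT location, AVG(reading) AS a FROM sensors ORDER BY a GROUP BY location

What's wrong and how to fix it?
Bug: ORDER BY appears before GROUP BY; SQL clause order requires GROUP BY first

Fix: Move ORDER BY to the end, after GROUP BY

Corrected query:
SELECT location, AVG(reading) AS a FROM sensors GROUP BY location ORDER BY a

Result:
location    | a        
------------+----------
Lobby       | 5.3      
Server-Room | 71.666667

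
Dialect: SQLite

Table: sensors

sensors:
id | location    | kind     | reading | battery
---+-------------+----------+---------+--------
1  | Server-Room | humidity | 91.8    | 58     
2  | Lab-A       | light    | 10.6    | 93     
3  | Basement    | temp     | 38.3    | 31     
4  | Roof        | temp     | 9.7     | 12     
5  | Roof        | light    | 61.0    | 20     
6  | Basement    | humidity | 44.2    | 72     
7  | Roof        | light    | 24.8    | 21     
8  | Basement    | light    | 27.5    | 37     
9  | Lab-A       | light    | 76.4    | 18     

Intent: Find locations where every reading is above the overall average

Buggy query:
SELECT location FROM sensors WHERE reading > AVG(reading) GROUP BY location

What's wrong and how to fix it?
Bug: AVG() is an aggregate; it can't sit directly in WHERE

Fix: Compute the overall average in a scalar subquery and compare each group's MIN against it in HAVING

Corrected query:
SELECT location FROM sensors GROUP BY location HAVING MIN(reading) > (SELECT AVG(reading) FROM sensors)

Result:
location   
-----------
Server-Room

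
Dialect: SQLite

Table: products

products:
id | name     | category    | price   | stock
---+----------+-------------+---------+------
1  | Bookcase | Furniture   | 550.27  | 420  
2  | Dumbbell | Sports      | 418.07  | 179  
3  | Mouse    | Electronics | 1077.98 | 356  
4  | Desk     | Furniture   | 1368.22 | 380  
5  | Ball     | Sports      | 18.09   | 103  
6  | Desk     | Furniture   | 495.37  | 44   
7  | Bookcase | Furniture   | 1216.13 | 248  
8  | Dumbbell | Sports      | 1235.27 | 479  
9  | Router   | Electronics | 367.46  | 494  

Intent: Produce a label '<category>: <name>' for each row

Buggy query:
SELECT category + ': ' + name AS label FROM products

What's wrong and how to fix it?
Bug: '+' is numeric addition; on text columns SQLite converts them to 0 instead of concatenating

Fix: Replace + with || to concatenate text

Corrected query:
SELECT category || ': ' || name AS label FROM products

Result:
label              
-------------------
Furniture: Bookcase
Sports: Dumbbell   
Electronics: Mouse 
Furniture: Desk    
Sports: Ball       
Furniture: Desk    
Furniture: Bookcase
Sports: Dumbbell   
Electronics: Router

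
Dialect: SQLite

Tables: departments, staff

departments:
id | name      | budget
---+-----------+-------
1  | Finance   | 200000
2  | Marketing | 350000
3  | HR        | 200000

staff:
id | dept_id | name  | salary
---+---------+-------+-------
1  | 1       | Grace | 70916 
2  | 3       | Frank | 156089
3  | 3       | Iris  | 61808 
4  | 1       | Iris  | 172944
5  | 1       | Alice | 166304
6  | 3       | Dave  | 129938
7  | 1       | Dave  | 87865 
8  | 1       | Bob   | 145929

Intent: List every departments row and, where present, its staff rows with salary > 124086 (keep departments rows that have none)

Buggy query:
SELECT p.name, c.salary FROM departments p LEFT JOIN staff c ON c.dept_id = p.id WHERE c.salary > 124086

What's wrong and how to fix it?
Bug: A WHERE condition on the right-hand table after LEFT JOIN drops unmatched parents

Fix: Move the right-table condition into the ON clause so unmatched parents are kept

Corrected query:
SELECT p.name, c.salary FROM departments p LEFT JOIN staff c ON c.dept_id = p.id AND c.salary > 124086

Result:
name      | salary
----------+-------
Finance   | 145929
Finance   | 166304
Finance   | 172944
Marketing | NULL  
HR        | 129938
HR        | 156089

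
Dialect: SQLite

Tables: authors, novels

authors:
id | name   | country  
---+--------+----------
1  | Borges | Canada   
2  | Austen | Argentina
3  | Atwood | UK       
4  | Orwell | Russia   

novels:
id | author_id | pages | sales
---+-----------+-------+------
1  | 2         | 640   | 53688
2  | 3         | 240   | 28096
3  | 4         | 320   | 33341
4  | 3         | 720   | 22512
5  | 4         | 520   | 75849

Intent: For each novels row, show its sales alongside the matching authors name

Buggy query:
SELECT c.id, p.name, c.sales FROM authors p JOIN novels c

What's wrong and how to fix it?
Bug: JOIN with no ON clause produces a cartesian product; every novels row pairs with every authors row

Fix: Add ON c.author_id = p.id to the JOIN

Corrected query:
SELECT c.id, p.name, c.sales FROM authors p JOIN novels c ON c.author_id = p.id

Result:
id | name   | sales
---+--------+------
1  | Austen | 53688
2  | Atwood | 28096
3  | Orwell | 33341
4  | Atwood | 22512
5  | Orwell | 75849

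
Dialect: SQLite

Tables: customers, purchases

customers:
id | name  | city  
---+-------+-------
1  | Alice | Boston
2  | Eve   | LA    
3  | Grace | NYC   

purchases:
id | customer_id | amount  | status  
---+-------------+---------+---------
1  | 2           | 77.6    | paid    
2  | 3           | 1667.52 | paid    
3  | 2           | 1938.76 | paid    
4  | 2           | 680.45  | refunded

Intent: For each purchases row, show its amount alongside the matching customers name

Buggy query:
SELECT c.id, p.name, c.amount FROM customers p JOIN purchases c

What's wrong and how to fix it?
Bug: JOIN with no ON clause produces a cartesian product; every purchases row pairs with every customers row

Fix: Specify the join condition linking the foreign key to the parent id

Corrected query:
SELECT c.id, p.name, c.amount FROM customers p JOIN purchases c ON c.customer_id = p.id

Result:
id | name  | amount 
---+-------+--------
1  | Eve   | 77.6   
2  | Grace | 1667.52
3  | Eve   | 1938.76
4  | Eve   | 680.45 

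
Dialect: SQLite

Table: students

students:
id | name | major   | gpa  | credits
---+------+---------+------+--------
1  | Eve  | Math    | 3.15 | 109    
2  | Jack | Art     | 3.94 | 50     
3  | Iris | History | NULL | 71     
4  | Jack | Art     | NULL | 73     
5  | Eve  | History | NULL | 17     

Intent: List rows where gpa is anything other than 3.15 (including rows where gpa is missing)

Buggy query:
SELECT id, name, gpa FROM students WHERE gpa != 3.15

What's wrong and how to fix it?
Bug: 'gpa != 3.15' is unknown when gpa is NULL, so NULL rows are silently excluded

Fix: Add an explicit OR gpa IS NULL to include the missing-value rows

Corrected query:
SELECT id, name, gpa FROM students WHERE gpa != 3.15 OR gpa IS NULL

Result:
id | name | gpa 
---+------+-----
2  | Jack | 3.94
3  | Iris | NULL
4  | Jack | NULL
5  | Eve  | NULL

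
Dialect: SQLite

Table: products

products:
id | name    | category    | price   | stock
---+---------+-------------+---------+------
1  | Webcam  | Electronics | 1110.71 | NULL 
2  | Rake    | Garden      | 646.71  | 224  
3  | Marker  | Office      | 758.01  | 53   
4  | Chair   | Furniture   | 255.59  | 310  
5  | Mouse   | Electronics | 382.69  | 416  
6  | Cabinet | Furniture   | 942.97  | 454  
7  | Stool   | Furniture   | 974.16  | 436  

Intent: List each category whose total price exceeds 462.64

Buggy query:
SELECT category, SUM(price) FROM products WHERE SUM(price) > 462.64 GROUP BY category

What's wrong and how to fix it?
Bug: SUM(price) is an aggregate, but WHERE filters rows before aggregation

Fix: Use HAVING (which filters groups after aggregation) instead of WHERE

Corrected query:
SELECT category, SUM(price) FROM products GROUP BY category HAVING SUM(price) > 462.64

Result:
category    | SUM(price)
------------+-----------
Electronics | 1493.4    
Furniture   | 2172.72   
Garden      | 646.71    
Office      | 758.01    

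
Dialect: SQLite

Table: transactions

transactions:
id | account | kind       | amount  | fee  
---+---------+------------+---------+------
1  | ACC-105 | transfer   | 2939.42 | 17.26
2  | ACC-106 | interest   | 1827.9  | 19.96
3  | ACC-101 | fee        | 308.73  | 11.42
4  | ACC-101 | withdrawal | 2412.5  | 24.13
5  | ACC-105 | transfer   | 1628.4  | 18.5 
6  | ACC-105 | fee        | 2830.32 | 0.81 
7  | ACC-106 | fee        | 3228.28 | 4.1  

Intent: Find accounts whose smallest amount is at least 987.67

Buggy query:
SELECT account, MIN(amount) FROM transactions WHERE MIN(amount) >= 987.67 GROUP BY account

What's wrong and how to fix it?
Bug: MIN() in WHERE is a misuse of aggregate

Fix: Replace WHERE with HAVING after the GROUP BY

Corrected query:
SELECT account, MIN(amount) FROM transactions GROUP BY account HAVING MIN(amount) >= 987.67

Result:
account | MIN(amount)
--------+------------
ACC-105 | 1628.4     
ACC-106 | 1827.9     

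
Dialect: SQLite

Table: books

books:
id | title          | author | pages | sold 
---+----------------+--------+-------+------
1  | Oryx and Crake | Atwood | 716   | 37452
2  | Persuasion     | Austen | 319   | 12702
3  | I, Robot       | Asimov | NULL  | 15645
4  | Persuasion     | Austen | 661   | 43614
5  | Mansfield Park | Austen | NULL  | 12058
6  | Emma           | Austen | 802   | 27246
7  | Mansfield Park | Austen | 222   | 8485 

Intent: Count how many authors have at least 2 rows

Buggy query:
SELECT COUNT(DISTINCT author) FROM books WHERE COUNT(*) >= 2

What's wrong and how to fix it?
Bug: COUNT(*) cannot appear in WHERE; the per-group count doesn't exist yet

Fix: Group first with HAVING COUNT(*) >= 2, then COUNT the resulting groups

Corrected query:
SELECT COUNT(*) FROM (SELECT author FROM books GROUP BY author HAVING COUNT(*) >= 2)

Result:
COUNT(*)
--------
1       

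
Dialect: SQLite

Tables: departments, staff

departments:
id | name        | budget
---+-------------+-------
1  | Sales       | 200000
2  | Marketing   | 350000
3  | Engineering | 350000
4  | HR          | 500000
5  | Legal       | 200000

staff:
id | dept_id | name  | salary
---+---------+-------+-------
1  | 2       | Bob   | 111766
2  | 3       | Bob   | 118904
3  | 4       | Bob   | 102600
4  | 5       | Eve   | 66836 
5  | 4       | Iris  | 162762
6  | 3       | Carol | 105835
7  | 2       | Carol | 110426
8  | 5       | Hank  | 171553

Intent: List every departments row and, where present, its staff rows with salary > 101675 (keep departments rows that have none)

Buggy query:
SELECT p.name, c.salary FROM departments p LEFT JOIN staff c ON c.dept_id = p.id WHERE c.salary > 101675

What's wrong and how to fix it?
Bug: Filtering c.salary in WHERE discards the NULL rows produced by LEFT JOIN, turning it into an inner join

Fix: Put 'c.salary > 101675' in the JOIN's ON clause instead of WHERE

Corrected query:
SELECT p.name, c.salary FROM departments p LEFT JOIN staff c ON c.dept_id = p.id AND c.salary > 101675

Result:
name        | salary
------------+-------
Sales       | NULL  
Marketing   | 110426
Marketing   | 111766
Engineering | 105835
Engineering | 118904
HR          | 102600
HR          | 162762
Legal       | 171553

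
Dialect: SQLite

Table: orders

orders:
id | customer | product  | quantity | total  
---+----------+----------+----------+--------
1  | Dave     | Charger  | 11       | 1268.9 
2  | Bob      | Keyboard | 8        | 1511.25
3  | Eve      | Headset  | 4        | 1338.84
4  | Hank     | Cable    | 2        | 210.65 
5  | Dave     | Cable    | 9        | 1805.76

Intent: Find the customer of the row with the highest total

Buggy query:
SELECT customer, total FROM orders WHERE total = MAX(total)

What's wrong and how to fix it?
Bug: MAX(total) is an aggregate and cannot be used directly in WHERE

Fix: Use a subquery: WHERE total = (SELECT MAX(total) FROM orders)

Corrected query:
SELECT customer, total FROM orders WHERE total = (SELECT MAX(total) FROM orders)

Result:
customer | total  
---------+--------
Dave     | 1805.76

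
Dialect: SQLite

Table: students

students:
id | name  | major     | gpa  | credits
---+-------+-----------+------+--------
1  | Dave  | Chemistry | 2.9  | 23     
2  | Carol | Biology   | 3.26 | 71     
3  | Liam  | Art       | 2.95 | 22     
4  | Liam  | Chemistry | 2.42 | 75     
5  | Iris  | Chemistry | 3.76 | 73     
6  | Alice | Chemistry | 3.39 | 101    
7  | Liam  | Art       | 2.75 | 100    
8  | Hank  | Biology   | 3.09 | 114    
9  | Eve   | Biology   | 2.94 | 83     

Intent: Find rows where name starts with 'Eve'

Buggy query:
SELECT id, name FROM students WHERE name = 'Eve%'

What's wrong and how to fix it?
Bug: Wildcards only work with LIKE; '=' treats '%' as a literal character

Fix: Use LIKE for wildcard pattern matching

Corrected query:
SELECT id, name FROM students WHERE name LIKE 'Eve%'

Result:
id | name
---+-----
9  | Eve 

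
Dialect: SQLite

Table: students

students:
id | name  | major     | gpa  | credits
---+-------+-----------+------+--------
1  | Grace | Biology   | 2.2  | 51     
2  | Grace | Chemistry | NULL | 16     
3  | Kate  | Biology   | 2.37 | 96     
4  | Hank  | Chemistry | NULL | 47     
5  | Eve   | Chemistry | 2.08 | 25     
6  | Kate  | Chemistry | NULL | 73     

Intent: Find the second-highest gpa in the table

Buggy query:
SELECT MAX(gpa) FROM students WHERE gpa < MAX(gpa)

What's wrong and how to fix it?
Bug: MAX(gpa) on the right of the comparison is an aggregate-in-WHERE error

Fix: Put the inner MAX in a scalar subquery

Corrected query:
SELECT MAX(gpa) FROM students WHERE gpa < (SELECT MAX(gpa) FROM students)

Result:
MAX(gpa)
--------
2.2     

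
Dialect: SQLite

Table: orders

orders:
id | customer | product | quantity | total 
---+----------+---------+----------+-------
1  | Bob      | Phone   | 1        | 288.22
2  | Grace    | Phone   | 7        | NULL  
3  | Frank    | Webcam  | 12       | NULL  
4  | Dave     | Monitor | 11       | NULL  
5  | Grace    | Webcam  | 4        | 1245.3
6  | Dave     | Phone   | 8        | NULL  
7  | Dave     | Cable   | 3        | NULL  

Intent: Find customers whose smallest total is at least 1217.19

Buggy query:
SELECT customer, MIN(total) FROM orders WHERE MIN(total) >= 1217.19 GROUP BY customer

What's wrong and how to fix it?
Bug: Aggregates like MIN are computed per group after WHERE runs

Fix: Replace WHERE with HAVING after the GROUP BY

Corrected query:
SELECT customer, MIN(total) FROM orders GROUP BY customer HAVING MIN(total) >= 1217.19

Result:
customer | MIN(total)
---------+-----------
Grace    | 1245.3    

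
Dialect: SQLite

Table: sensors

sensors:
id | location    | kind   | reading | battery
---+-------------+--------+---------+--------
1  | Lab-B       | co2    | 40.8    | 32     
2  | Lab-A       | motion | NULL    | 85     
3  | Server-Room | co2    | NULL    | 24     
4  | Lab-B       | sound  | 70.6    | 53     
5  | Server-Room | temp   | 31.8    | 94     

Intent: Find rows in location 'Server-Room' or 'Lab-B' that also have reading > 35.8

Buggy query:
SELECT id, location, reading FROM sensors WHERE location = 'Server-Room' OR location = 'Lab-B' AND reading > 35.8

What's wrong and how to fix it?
Bug: AND binds tighter than OR, so this parses as location = 'Server-Room' OR (location = 'Lab-B' AND reading > 35.8)

Fix: Group the OR with parentheses (or use IN), then AND the threshold

Corrected query:
SELECT id, location, reading FROM sensors WHERE (location = 'Server-Room' OR location = 'Lab-B') AND reading > 35.8

Result:
id | location | reading
---+----------+--------
1  | Lab-B    | 40.8   
4  | Lab-B    | 70.6   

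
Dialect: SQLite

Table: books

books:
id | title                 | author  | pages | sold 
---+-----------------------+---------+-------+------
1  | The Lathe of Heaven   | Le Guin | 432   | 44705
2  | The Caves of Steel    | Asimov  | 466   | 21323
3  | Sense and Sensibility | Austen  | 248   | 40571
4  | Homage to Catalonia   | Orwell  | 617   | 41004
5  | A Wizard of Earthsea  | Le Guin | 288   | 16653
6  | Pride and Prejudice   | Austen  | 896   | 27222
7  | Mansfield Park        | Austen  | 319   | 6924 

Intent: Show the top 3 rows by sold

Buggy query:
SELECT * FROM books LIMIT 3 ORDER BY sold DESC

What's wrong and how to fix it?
Bug: ORDER BY cannot follow LIMIT; LIMIT is the final clause

Fix: Swap the clauses: ORDER BY first, then LIMIT

Corrected query:
SELECT * FROM books ORDER BY sold DESC LIMIT 3

Result:
id | title                 | author  | pages | sold 
---+-----------------------+---------+-------+------
1  | The Lathe of Heaven   | Le Guin | 432   | 44705
4  | Homage to Catalonia   | Orwell  | 617   | 41004
3  | Sense and Sensibility | Austen  | 248   | 40571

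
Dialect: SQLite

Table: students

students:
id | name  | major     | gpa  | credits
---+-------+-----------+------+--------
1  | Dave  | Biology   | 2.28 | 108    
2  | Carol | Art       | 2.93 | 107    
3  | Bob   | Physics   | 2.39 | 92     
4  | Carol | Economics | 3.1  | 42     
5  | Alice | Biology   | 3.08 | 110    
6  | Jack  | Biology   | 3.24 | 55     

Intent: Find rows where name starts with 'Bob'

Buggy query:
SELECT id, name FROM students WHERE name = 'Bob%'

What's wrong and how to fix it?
Bug: '=' compares the literal string including the % character; pattern matching needs LIKE

Fix: Replace '=' with LIKE so 'Bob%' is treated as a pattern

Corrected query:
SELECT id, name FROM students WHERE name LIKE 'Bob%'

Result:
id | name
---+-----
3  | Bob 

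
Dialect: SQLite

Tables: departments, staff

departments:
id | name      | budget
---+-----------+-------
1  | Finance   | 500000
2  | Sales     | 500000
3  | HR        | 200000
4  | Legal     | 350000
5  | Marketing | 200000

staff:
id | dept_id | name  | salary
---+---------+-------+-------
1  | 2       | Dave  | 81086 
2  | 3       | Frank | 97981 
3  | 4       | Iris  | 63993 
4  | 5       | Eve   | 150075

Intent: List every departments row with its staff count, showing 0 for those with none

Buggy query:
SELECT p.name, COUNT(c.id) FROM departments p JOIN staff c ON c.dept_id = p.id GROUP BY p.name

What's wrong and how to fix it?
Bug: An inner join excludes parents with zero children

Fix: Use LEFT JOIN so parents without children still appear (COUNT(c.id) gives 0)

Corrected query:
SELECT p.name, COUNT(c.id) FROM departments p LEFT JOIN staff c ON c.dept_id = p.id GROUP BY p.name

Result:
name      | COUNT(c.id)
----------+------------
Finance   | 0          
HR        | 1          
Legal     | 1          
Marketing | 1          
Sales     | 1          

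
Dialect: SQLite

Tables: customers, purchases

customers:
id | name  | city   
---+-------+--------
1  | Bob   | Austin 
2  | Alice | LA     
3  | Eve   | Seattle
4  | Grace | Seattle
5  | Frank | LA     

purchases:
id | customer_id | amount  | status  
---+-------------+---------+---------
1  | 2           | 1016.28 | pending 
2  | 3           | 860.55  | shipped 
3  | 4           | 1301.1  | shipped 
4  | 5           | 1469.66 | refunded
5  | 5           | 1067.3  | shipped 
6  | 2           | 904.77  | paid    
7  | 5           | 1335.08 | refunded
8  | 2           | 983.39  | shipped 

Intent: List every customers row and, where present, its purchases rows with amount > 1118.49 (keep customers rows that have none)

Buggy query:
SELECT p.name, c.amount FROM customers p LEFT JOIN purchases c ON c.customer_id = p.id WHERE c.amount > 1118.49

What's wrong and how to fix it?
Bug: Filtering c.amount in WHERE discards the NULL rows produced by LEFT JOIN, turning it into an inner join

Fix: Move the right-table condition into the ON clause so unmatched parents are kept

Corrected query:
SELECT p.name, c.amount FROM customers p LEFT JOIN purchases c ON c.customer_id = p.id AND c.amount > 1118.49

Result:
name  | amount 
------+--------
Bob   | NULL   
Alice | NULL   
Eve   | NULL   
Grace | 1301.1 
Frank | 1335.08
Frank | 1469.66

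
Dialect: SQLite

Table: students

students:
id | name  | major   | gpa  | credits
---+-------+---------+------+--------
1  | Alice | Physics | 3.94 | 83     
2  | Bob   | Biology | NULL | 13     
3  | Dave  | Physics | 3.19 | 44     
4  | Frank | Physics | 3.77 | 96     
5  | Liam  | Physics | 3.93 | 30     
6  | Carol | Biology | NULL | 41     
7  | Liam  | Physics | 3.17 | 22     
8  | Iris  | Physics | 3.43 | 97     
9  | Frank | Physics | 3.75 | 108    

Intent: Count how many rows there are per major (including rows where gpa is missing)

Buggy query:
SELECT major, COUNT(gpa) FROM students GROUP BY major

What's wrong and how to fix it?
Bug: COUNT(gpa) skips NULLs, so groups with missing gpa are undercounted

Fix: Use COUNT(*) to count all rows regardless of NULL

Corrected query:
SELECT major, COUNT(*) FROM students GROUP BY major

Result:
major   | COUNT(*)
--------+---------
Biology | 2       
Physics | 7       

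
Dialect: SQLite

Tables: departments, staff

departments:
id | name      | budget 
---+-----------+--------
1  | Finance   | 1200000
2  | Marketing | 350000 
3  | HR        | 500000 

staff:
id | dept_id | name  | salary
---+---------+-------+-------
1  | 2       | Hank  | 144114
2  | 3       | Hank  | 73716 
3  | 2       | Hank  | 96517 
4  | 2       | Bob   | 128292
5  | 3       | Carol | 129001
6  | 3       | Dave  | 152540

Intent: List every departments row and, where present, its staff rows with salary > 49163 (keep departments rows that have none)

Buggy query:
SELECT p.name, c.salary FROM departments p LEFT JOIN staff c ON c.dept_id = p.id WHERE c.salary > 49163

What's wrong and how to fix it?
Bug: Filtering c.salary in WHERE discards the NULL rows produced by LEFT JOIN, turning it into an inner join

Fix: Put 'c.salary > 49163' in the JOIN's ON clause instead of WHERE

Corrected query:
SELECT p.name, c.salary FROM departments p LEFT JOIN staff c ON c.dept_id = p.id AND c.salary > 49163

Result:
name      | salary
----------+-------
Finance   | NULL  
Marketing | 96517 
Marketing | 128292
Marketing | 144114
HR        | 73716 
HR        | 129001
HR        | 152540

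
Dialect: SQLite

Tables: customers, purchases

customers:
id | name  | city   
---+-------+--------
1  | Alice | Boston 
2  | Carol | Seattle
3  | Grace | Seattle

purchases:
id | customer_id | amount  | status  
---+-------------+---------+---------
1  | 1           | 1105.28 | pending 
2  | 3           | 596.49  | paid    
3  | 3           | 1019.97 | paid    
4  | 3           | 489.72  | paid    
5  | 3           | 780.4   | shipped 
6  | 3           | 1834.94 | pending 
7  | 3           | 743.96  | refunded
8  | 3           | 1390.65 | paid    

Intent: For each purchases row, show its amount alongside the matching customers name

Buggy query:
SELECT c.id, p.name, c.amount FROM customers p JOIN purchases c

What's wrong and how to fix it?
Bug: JOIN with no ON clause produces a cartesian product; every purchases row pairs with every customers row

Fix: Specify the join condition linking the foreign key to the parent id

Corrected query:
SELECT c.id, p.name, c.amount FROM customers p JOIN purchases c ON c.customer_id = p.id

Result:
id | name  | amount 
---+-------+--------
1  | Alice | 1105.28
2  | Grace | 596.49 
3  | Grace | 1019.97
4  | Grace | 489.72 
5  | Grace | 780.4  
6  | Grace | 1834.94
7  | Grace | 743.96 
8  | Grace | 1390.65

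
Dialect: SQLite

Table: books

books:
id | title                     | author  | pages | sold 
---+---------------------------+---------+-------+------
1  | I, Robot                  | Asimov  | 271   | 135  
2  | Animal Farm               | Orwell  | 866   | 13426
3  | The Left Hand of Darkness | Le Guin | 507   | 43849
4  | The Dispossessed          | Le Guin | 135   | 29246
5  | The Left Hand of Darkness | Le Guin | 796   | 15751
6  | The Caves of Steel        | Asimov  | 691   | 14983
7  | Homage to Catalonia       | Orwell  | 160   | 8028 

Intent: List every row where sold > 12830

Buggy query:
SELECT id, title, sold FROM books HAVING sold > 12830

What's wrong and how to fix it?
Bug: HAVING filters the output of aggregation, but this query has no GROUP BY and no aggregate functions, so SQLite rejects it (HAVING clause on a non-aggregate query); the condition here is per row

Fix: Replace HAVING with WHERE since the condition applies to individual rows

Corrected query:
SELECT id, title, sold FROM books WHERE sold > 12830

Result:
id | title                     | sold 
---+---------------------------+------
2  | Animal Farm               | 13426
3  | The Left Hand of Darkness | 43849
4  | The Dispossessed          | 29246
5  | The Left Hand of Darkness | 15751
6  | The Caves of Steel        | 14983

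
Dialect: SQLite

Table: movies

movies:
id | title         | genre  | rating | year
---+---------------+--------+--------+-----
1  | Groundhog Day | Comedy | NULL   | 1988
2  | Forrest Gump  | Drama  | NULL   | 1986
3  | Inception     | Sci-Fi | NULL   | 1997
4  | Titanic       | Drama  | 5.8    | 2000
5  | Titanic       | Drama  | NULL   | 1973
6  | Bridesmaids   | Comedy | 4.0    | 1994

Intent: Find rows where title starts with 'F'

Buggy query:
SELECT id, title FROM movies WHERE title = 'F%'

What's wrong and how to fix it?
Bug: '=' compares the literal string including the % character; pattern matching needs LIKE

Fix: Replace '=' with LIKE so 'F%' is treated as a pattern

Corrected query:
SELECT id, title FROM movies WHERE title LIKE 'F%'

Result:
id | title       
---+-------------
2  | Forrest Gump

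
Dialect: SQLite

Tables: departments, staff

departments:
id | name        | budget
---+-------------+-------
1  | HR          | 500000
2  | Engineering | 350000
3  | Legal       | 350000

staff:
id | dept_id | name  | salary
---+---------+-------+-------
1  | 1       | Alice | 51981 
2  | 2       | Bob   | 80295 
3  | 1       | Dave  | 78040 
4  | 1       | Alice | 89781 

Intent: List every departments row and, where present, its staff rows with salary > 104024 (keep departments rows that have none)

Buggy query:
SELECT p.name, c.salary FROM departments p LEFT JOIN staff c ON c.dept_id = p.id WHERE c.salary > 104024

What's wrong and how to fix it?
Bug: A WHERE condition on the right-hand table after LEFT JOIN drops unmatched parents

Fix: Put 'c.salary > 104024' in the JOIN's ON clause instead of WHERE

Corrected query:
SELECT p.name, c.salary FROM departments p LEFT JOIN staff c ON c.dept_id = p.id AND c.salary > 104024

Result:
name        | salary
------------+-------
HR          | NULL  
Engineering | NULL  
Legal       | NULL  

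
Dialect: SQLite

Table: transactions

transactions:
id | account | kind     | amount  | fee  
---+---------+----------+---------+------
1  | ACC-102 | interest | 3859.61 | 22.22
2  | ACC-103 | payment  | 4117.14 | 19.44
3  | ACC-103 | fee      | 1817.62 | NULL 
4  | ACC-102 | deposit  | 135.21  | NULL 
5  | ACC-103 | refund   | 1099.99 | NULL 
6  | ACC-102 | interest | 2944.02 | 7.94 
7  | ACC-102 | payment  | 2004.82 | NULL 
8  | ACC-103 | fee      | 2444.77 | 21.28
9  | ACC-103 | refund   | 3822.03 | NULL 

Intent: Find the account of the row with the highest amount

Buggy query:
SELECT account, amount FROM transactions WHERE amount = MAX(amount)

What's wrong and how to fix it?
Bug: MAX(amount) is an aggregate and cannot be used directly in WHERE

Fix: Wrap MAX in a scalar subquery so WHERE compares against a single value

Corrected query:
SELECT account, amount FROM transactions WHERE amount = (SELECT MAX(amount) FROM transactions)

Result:
account | amount 
--------+--------
ACC-103 | 4117.14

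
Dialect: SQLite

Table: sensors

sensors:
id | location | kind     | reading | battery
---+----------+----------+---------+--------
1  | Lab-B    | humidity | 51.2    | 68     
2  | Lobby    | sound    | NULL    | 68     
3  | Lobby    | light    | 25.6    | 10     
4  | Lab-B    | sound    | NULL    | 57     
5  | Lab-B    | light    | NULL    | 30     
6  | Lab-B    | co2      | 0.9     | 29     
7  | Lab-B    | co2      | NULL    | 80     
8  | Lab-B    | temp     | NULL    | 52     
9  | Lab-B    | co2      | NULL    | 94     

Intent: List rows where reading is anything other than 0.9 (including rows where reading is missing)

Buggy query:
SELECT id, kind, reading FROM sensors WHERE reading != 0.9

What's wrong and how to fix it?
Bug: 'reading != 0.9' is unknown when reading is NULL, so NULL rows are silently excluded

Fix: Add an explicit OR reading IS NULL to include the missing-value rows

Corrected query:
SELECT id, kind, reading FROM sensors WHERE reading != 0.9 OR reading IS NULL

Result:
id | kind     | reading
---+----------+--------
1  | humidity | 51.2   
2  | sound    | NULL   
3  | light    | 25.6   
4  | sound    | NULL   
5  | light    | NULL   
7  | co2      | NULL   
8  | temp     | NULL   
9  | co2      | NULL   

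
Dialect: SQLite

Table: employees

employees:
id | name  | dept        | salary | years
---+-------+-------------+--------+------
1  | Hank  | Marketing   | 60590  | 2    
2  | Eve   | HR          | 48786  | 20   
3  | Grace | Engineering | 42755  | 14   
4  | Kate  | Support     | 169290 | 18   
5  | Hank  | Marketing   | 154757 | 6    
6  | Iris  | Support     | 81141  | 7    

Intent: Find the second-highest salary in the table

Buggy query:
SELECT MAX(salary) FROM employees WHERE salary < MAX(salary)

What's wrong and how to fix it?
Bug: The inner MAX is an aggregate inside WHERE, which is not allowed

Fix: Compute the overall MAX in a subquery, then take MAX of rows below it

Corrected query:
SELECT MAX(salary) FROM employees WHERE salary < (SELECT MAX(salary) FROM employees)

Result:
MAX(salary)
-----------
154757     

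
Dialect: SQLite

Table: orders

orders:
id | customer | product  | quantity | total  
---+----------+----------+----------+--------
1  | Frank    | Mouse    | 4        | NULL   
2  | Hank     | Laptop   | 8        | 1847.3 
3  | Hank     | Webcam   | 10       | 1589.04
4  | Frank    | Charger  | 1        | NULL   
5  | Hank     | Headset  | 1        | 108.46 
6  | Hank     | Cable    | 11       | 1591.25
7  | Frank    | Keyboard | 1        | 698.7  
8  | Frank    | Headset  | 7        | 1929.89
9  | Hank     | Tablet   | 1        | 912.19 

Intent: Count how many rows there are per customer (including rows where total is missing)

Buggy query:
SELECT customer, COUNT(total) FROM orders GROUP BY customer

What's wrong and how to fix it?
Bug: COUNT(total) skips NULLs, so groups with missing total are undercounted

Fix: Use COUNT(*) to count all rows regardless of NULL

Corrected query:
SELECT customer, COUNT(*) FROM orders GROUP BY customer

Result:
customer | COUNT(*)
---------+---------
Frank    | 4       
Hank     | 5       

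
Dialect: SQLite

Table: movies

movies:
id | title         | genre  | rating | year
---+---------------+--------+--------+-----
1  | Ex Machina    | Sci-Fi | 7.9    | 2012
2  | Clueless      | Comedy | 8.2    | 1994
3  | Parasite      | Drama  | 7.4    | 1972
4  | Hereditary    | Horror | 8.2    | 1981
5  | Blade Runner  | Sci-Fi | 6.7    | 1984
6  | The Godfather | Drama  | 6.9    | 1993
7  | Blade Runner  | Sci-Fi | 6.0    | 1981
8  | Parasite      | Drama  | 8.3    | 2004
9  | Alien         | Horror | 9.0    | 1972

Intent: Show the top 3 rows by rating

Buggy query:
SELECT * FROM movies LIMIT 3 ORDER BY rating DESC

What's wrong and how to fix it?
Bug: ORDER BY cannot follow LIMIT; LIMIT is the final clause

Fix: Swap the clauses: ORDER BY first, then LIMIT

Corrected query:
SELECT * FROM movies ORDER BY rating DESC LIMIT 3

Result:
id | title    | genre  | rating | year
---+----------+--------+--------+-----
9  | Alien    | Horror | 9      | 1972
8  | Parasite | Drama  | 8.3    | 2004
2  | Clueless | Comedy | 8.2    | 1994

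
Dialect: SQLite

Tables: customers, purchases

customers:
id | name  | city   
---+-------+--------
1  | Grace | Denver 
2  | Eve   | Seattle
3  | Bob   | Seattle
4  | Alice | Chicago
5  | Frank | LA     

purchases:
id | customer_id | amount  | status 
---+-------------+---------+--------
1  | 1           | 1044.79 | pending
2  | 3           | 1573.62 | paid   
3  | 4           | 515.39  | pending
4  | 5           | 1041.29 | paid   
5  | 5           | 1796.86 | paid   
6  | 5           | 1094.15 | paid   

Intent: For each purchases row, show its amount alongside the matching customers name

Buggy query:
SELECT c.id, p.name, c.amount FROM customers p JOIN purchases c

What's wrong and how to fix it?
Bug: Missing join condition: each purchases row is matched to all customers rows instead of just its own

Fix: Add ON c.customer_id = p.id to the JOIN

Corrected query:
SELECT c.id, p.name, c.amount FROM customers p JOIN purchases c ON c.customer_id = p.id

Result:
id | name  | amount 
---+-------+--------
1  | Grace | 1044.79
2  | Bob   | 1573.62
3  | Alice | 515.39 
4  | Frank | 1041.29
5  | Frank | 1796.86
6  | Frank | 1094.15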